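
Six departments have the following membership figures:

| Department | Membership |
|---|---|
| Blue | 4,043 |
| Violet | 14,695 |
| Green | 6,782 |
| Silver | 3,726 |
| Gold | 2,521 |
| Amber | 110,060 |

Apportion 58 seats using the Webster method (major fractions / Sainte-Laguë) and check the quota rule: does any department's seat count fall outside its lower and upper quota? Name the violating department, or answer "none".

Standard quotas: Blue 1.653, Violet 6.010, Green 2.773, Silver 1.524, Gold 1.031, Amber 45.009.
Webster allocation: Blue 2, Violet 6, Green 3, Silver 2, Gold 1, Amber 44.
Amber has quota 45.009 (lower 45, upper 46) but receives 44 — outside the quota interval.

Amber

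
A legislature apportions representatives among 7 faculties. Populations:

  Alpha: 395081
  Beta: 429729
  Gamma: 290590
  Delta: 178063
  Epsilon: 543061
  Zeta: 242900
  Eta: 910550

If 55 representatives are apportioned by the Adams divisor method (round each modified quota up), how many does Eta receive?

16

Standard divisor 2989974/55 ≈ 54363.164; standard quotas: Alpha 7.267, Beta 7.905, Gamma 5.345, Delta 3.275, Epsilon 9.990, Zeta 4.468, Eta 16.749.
Rounding up gives 8, 8, 6, 4, 10, 5, 17 = 58 seats, so the divisor must be adjusted.
With modified divisor 58700: modified quotas Alpha 6.731, Beta 7.321, Gamma 4.950, Delta 3.033, Epsilon 9.251, Zeta 4.138, Eta 15.512.
Rounding up: Alpha 7, Beta 8, Gamma 5, Delta 4, Epsilon 10, Zeta 5, Eta 16 (total 55).
Eta receives 16.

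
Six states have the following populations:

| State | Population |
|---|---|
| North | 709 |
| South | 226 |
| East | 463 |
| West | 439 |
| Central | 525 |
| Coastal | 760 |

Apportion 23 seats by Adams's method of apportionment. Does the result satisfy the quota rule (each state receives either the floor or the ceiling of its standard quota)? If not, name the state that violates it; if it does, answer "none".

none

Standard quotas: North 5.223, South 1.665, East 3.411, West 3.234, Central 3.868, Coastal 5.599.
Adams allocation: North 5, South 2, East 4, West 3, Central 4, Coastal 5.
Every allocation lies between the lower and upper quota.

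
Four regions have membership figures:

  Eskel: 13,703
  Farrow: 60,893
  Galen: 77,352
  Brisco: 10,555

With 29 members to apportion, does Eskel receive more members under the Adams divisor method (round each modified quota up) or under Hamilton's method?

Adams

Adams: Eskel 3, Farrow 11, Galen 13, Brisco 2.
Hamilton: Eskel 2, Farrow 11, Galen 14, Brisco 2.
Eskel gets 3 under Adams and 2 under Hamilton.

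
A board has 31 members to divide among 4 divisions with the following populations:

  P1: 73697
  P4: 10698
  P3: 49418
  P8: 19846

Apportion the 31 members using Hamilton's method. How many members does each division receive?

P1: 15; P4: 2; P3: 10; P8: 4

Total 153659; standard divisor 153659/31 ≈ 4956.742.
Standard quotas: P1 14.8680, P4 2.1583, P3 9.9699, P8 4.0038.
Lower quotas: P1 14, P4 2, P3 9, P8 4 (sum 29, leaving 2 seats).
Remainders in descending order: P3 0.9699, P1 0.8680, P4 0.1583, P8 0.0038.
The surplus seats go to P3, P1.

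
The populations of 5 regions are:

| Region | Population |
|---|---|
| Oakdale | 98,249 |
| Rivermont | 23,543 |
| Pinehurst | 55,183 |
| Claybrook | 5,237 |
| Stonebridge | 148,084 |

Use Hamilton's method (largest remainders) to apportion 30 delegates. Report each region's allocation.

Total 330296; standard divisor 330296/30 ≈ 11009.867.
Standard quotas: Oakdale 8.9237, Rivermont 2.1384, Pinehurst 5.0121, Claybrook 0.4757, Stonebridge 13.4501.
Lower quotas: Oakdale 8, Rivermont 2, Pinehurst 5, Claybrook 0, Stonebridge 13 (sum 28, leaving 2 seats).
Remainders in descending order: Oakdale 0.9237, Claybrook 0.4757, Stonebridge 0.4501, Rivermont 0.1384, Pinehurst 0.0121.
The surplus seats go to Oakdale, Claybrook.

Oakdale=9, Rivermont=2, Pinehurst=5, Claybrook=1, Stonebridge=13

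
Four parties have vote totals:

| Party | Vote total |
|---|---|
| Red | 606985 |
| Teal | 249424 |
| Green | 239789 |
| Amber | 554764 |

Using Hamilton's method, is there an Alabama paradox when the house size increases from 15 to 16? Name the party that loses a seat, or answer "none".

none

At 15 seats: Red 6, Teal 2, Green 2, Amber 5.
At 16 seats: Red 6, Teal 3, Green 2, Amber 5.
No party's allocation decreased.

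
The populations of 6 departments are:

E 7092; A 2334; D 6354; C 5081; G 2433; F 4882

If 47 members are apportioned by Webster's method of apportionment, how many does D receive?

Standard divisor 28176/47 ≈ 599.489; standard quotas: E 11.830, A 3.893, D 10.599, C 8.476, G 4.058, F 8.144.
Rounding to the nearest integer gives E 12, A 4, D 11, C 8, G 4, F 8 — total 47, matching the house size, so no adjustment is needed.
D receives 11.

11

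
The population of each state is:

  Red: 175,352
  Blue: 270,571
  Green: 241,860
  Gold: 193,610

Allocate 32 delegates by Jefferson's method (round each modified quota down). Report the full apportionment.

Red=6, Blue=10, Green=9, Gold=7

Standard divisor 881393/32 ≈ 27543.531; standard quotas: Red 6.366, Blue 9.823, Green 8.781, Gold 7.029.
Rounding down gives 6, 9, 8, 7 = 30 seats, so the divisor must be adjusted.
With modified divisor 26000: modified quotas Red 6.744, Blue 10.407, Green 9.302, Gold 7.447.
Rounding down: Red 6, Blue 10, Green 9, Gold 7 (total 32).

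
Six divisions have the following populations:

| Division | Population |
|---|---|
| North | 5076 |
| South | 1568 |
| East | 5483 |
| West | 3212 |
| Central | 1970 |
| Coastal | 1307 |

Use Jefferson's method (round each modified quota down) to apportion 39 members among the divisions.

Standard divisor 18616/39 ≈ 477.333; standard quotas: North 10.634, South 3.285, East 11.487, West 6.729, Central 4.127, Coastal 2.738.
Rounding down gives 10, 3, 11, 6, 4, 2 = 36 seats, so the divisor must be adjusted.
With modified divisor 450: modified quotas North 11.280, South 3.484, East 12.184, West 7.138, Central 4.378, Coastal 2.904.
Rounding down: North 11, South 3, East 12, West 7, Central 4, Coastal 2 (total 39).

North 11; South 3; East 12; West 7; Central 4; Coastal 2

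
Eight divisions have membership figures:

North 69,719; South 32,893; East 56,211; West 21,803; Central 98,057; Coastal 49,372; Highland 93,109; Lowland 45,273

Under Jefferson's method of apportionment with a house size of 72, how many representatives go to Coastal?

Standard divisor 466437/72 ≈ 6478.292; standard quotas: North 10.762, South 5.077, East 8.677, West 3.366, Central 15.136, Coastal 7.621, Highland 14.372, Lowland 6.988.
Rounding down gives 10, 5, 8, 3, 15, 7, 14, 6 = 68 seats, so the divisor must be adjusted.
With modified divisor 6190: modified quotas North 11.263, South 5.314, East 9.081, West 3.522, Central 15.841, Coastal 7.976, Highland 15.042, Lowland 7.314.
Rounding down: North 11, South 5, East 9, West 3, Central 15, Coastal 7, Highland 15, Lowland 7 (total 72).
Coastal receives 7.

7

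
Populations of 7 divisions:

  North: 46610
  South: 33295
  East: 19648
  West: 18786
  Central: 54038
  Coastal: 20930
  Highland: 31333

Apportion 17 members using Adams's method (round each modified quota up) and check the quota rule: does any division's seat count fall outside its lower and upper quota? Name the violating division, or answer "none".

none

Standard quotas: North 3.527, South 2.520, East 1.487, West 1.422, Central 4.089, Coastal 1.584, Highland 2.371.
Adams allocation: North 3, South 2, East 2, West 2, Central 4, Coastal 2, Highland 2.
Every allocation lies between the lower and upper quota.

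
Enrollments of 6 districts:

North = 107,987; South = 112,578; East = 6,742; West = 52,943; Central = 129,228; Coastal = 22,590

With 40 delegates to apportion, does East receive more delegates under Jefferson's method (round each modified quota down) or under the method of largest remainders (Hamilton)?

Hamilton

Jefferson: North 10, South 11, East 0, West 5, Central 12, Coastal 2.
Hamilton: North 10, South 10, East 1, West 5, Central 12, Coastal 2.
East gets 0 under Jefferson and 1 under Hamilton.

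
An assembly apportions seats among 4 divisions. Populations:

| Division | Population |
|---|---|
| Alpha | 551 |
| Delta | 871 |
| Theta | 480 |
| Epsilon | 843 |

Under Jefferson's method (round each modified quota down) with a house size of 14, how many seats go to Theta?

Standard divisor 2745/14 ≈ 196.071; standard quotas: Alpha 2.810, Delta 4.442, Theta 2.448, Epsilon 4.299.
Rounding down gives 2, 4, 2, 4 = 12 seats, so the divisor must be adjusted.
With modified divisor 170: modified quotas Alpha 3.241, Delta 5.124, Theta 2.824, Epsilon 4.959.
Rounding down: Alpha 3, Delta 5, Theta 2, Epsilon 4 (total 14).
Theta receives 2.

2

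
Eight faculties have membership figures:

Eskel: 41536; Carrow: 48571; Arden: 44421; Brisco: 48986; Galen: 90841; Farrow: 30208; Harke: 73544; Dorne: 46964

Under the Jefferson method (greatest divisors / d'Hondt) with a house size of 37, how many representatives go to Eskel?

Standard divisor 425071/37 ≈ 11488.405; standard quotas: Eskel 3.615, Carrow 4.228, Arden 3.867, Brisco 4.264, Galen 7.907, Farrow 2.629, Harke 6.402, Dorne 4.088.
Rounding down gives 3, 4, 3, 4, 7, 2, 6, 4 = 33 seats, so the divisor must be adjusted.
With modified divisor 10200: modified quotas Eskel 4.072, Carrow 4.762, Arden 4.355, Brisco 4.803, Galen 8.906, Farrow 2.962, Harke 7.210, Dorne 4.604.
Rounding down: Eskel 4, Carrow 4, Arden 4, Brisco 4, Galen 8, Farrow 2, Harke 7, Dorne 4 (total 37).
Eskel receives 4.

4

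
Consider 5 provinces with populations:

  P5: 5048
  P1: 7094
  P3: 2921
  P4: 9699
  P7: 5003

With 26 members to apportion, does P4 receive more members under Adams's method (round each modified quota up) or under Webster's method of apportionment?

Webster

Adams: P5 5, P1 6, P3 3, P4 8, P7 4.
Webster: P5 4, P1 6, P3 3, P4 9, P7 4.
P4 gets 8 under Adams and 9 under Webster.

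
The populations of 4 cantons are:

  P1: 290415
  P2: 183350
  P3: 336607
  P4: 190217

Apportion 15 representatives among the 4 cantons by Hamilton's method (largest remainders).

P1 4; P2 3; P3 5; P4 3

Standard divisor: 1000589 ÷ 15 ≈ 66705.933.
Standard quotas: P1 4.3537, P2 2.7486, P3 5.0461, P4 2.8516.
Lower quotas: P1 4, P2 2, P3 5, P4 2 (sum 13, leaving 2 seats).
Remainders in descending order: P4 0.8516, P2 0.7486, P1 0.3537, P3 0.0461.
Largest remainders: P4, P2 receive the extra seats.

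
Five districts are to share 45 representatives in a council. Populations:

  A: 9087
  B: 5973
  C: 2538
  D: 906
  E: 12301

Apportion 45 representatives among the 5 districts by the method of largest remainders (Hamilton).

A 13; B 9; C 4; D 1; E 18

Total 30805; standard divisor 30805/45 ≈ 684.556.
Standard quotas: A 13.2743, B 8.7254, C 3.7075, D 1.3235, E 17.9693.
Lower quotas: A 13, B 8, C 3, D 1, E 17 (sum 42, leaving 3 seats).
Remainders in descending order: E 0.9693, B 0.7254, C 0.7075, D 0.3235, A 0.2743.
Largest remainders: E, B, C receive the extra seats.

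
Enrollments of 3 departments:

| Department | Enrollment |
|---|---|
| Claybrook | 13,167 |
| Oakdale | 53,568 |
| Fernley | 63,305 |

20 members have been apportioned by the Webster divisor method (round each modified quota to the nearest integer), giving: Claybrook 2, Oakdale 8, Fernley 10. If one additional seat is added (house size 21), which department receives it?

Oakdale

Priority for the next seat is population ÷ (current seats + 0.5).
Priorities: Claybrook 5266.800, Oakdale 6302.118, Fernley 6029.048.
Highest priority: Oakdale.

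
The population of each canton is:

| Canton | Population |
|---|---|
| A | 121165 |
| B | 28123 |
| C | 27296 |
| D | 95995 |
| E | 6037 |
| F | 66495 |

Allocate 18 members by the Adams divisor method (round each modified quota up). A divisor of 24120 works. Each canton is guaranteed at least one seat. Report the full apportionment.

A: 6, B: 2, C: 2, D: 4, E: 1, F: 3

With modified divisor 24120: modified quotas A 5.023, B 1.166, C 1.132, D 3.980, E 0.250, F 2.757.
Rounding up: A 6, B 2, C 2, D 4, E 1, F 3 (total 18).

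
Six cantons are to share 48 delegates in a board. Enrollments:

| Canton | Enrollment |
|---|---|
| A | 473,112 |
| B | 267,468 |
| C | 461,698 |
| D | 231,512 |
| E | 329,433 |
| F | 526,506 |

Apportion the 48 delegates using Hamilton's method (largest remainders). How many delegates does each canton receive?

The standard divisor is 2289729/48 ≈ 47702.688.
Standard quotas: A 9.9179, B 5.6070, C 9.6787, D 4.8532, E 6.9060, F 11.0372.
Lower quotas: A 9, B 5, C 9, D 4, E 6, F 11 (sum 44, leaving 4 seats).
Remainders in descending order: A 0.9179, E 0.9060, D 0.8532, C 0.6787, B 0.6070, F 0.0372.
The surplus seats go to A, E, D, C.

A=10; B=5; C=10; D=5; E=7; F=11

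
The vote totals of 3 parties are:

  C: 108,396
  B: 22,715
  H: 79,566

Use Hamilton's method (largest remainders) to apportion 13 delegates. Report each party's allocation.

C: 7, B: 1, H: 5

Standard divisor: 210677 ÷ 13 ≈ 16205.923.
Standard quotas: C 6.6887, B 1.4016, H 4.9097.
Lower quotas: C 6, B 1, H 4 (sum 11, leaving 2 seats).
Remainders in descending order: H 0.9097, C 0.6887, B 0.4016.
The surplus seats go to H, C.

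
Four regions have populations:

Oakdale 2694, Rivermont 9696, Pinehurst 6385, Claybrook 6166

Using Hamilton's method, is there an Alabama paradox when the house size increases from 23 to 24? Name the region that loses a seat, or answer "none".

At 23 seats: Oakdale 2, Rivermont 9, Pinehurst 6, Claybrook 6.
At 24 seats: Oakdale 3, Rivermont 9, Pinehurst 6, Claybrook 6.
No region's allocation decreased.

none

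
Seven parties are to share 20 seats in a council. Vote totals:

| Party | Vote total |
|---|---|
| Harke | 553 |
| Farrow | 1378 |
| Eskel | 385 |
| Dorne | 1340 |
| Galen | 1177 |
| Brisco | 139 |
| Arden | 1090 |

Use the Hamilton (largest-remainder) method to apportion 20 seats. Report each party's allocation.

Total 6062; standard divisor 6062/20 ≈ 303.1.
Standard quotas: Harke 1.824, Farrow 4.546, Eskel 1.270, Dorne 4.421, Galen 3.883, Brisco 0.459, Arden 3.596.
Lower quotas: Harke 1, Farrow 4, Eskel 1, Dorne 4, Galen 3, Brisco 0, Arden 3 (sum 16, leaving 4 seats).
Remainders in descending order: Galen 0.883, Harke 0.824, Arden 0.596, Farrow 0.546, Brisco 0.459, Dorne 0.421, Eskel 0.270.
The surplus seats go to Galen, Harke, Arden, Farrow.

Harke: 2, Farrow: 5, Eskel: 1, Dorne: 4, Galen: 4, Brisco: 0, Arden: 4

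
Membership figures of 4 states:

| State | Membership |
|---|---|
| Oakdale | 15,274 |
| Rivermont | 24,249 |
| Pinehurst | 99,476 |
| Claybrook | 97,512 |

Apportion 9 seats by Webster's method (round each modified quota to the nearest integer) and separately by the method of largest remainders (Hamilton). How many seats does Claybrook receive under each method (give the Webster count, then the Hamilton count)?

3 and 4

Webster: Oakdale 1, Rivermont 1, Pinehurst 4, Claybrook 3.
Hamilton: Oakdale 0, Rivermont 1, Pinehurst 4, Claybrook 4.
Claybrook gets 3 under Webster and 4 under Hamilton.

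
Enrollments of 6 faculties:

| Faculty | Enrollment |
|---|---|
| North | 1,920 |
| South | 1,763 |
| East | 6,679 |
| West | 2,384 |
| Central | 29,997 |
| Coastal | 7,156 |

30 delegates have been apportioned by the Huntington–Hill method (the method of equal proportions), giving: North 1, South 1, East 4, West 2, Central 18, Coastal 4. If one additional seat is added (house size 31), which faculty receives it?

Central

Priority for the next seat is population ÷ (√(s·(s+1))).
Priorities: North 1357.645, South 1246.629, East 1493.470, West 973.264, Central 1622.052, Coastal 1600.130.
Highest priority: Central.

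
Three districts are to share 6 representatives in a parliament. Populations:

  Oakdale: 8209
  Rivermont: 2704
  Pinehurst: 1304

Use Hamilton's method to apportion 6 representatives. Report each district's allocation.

Total 12217; standard divisor 12217/6 ≈ 2036.167.
Standard quotas: Oakdale 4.0316, Rivermont 1.3280, Pinehurst 0.6404.
Lower quotas: Oakdale 4, Rivermont 1, Pinehurst 0 (sum 5, leaving 1 seat).
Remainders in descending order: Pinehurst 0.6404, Rivermont 0.3280, Oakdale 0.0316.
The surplus seat goes to Pinehurst.

Oakdale: 4, Rivermont: 1, Pinehurst: 1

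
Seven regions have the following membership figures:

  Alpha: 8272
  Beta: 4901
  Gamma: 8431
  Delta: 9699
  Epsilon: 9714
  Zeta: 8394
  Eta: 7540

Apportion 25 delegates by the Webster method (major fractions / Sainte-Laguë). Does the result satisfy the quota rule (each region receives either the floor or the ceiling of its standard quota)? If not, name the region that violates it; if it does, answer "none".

Standard quotas: Alpha 3.631, Beta 2.151, Gamma 3.701, Delta 4.258, Epsilon 4.264, Zeta 3.685, Eta 3.310.
Webster allocation: Alpha 4, Beta 2, Gamma 4, Delta 4, Epsilon 4, Zeta 4, Eta 3.
Every allocation lies between the lower and upper quota.

none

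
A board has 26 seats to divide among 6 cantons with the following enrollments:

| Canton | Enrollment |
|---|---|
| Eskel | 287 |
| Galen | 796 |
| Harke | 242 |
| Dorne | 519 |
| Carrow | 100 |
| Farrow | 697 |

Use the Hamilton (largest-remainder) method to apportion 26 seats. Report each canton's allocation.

Total 2641; standard divisor 2641/26 ≈ 101.577.
Standard quotas: Eskel 2.825, Galen 7.836, Harke 2.382, Dorne 5.109, Carrow 0.984, Farrow 6.862.
Lower quotas: Eskel 2, Galen 7, Harke 2, Dorne 5, Carrow 0, Farrow 6 (sum 22, leaving 4 seats).
Remainders in descending order: Carrow 0.984, Farrow 0.862, Galen 0.836, Eskel 0.825, Harke 0.382, Dorne 0.109.
The surplus seats go to Carrow, Farrow, Galen, Eskel.

Eskel: 3, Galen: 8, Harke: 2, Dorne: 5, Carrow: 1, Farrow: 7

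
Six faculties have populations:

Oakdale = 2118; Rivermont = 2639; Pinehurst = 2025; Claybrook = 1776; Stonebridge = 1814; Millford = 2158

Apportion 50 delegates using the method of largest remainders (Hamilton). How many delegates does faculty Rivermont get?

The standard divisor is 12530/50 ≈ 250.6.
Standard quotas: Oakdale 8.452, Rivermont 10.531, Pinehurst 8.081, Claybrook 7.087, Stonebridge 7.239, Millford 8.611.
Lower quotas: Oakdale 8, Rivermont 10, Pinehurst 8, Claybrook 7, Stonebridge 7, Millford 8 (sum 48, leaving 2 seats).
Remainders in descending order: Millford 0.611, Rivermont 0.531, Oakdale 0.452, Stonebridge 0.239, Claybrook 0.087, Pinehurst 0.081.
Largest remainders: Millford, Rivermont receive the extra seats.
Rivermont receives 11.

11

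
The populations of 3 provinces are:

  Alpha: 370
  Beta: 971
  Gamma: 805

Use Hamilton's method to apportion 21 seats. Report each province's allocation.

Alpha: 4, Beta: 9, Gamma: 8

Total 2146; standard divisor 2146/21 ≈ 102.19.
Standard quotas: Alpha 3.621, Beta 9.502, Gamma 7.877.
Lower quotas: Alpha 3, Beta 9, Gamma 7 (sum 19, leaving 2 seats).
Remainders in descending order: Gamma 0.877, Alpha 0.621, Beta 0.502.
The surplus seats go to Gamma, Alpha.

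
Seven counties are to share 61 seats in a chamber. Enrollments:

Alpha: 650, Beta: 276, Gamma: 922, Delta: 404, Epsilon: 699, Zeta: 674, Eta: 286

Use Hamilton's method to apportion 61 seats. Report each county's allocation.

The standard divisor is 3911/61 ≈ 64.115.
Standard quotas: Alpha 10.138, Beta 4.305, Gamma 14.380, Delta 6.301, Epsilon 10.902, Zeta 10.512, Eta 4.461.
Lower quotas: Alpha 10, Beta 4, Gamma 14, Delta 6, Epsilon 10, Zeta 10, Eta 4 (sum 58, leaving 3 seats).
Remainders in descending order: Epsilon 0.902, Zeta 0.512, Eta 0.461, Gamma 0.380, Beta 0.305, Delta 0.301, Alpha 0.138.
Largest remainders: Epsilon, Zeta, Eta receive the extra seats.

Alpha=10, Beta=4, Gamma=14, Delta=6, Epsilon=11, Zeta=11, Eta=5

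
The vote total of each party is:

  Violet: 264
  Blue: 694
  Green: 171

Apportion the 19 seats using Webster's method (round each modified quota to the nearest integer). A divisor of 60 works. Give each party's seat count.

With modified divisor 60: modified quotas Violet 4.400, Blue 11.567, Green 2.850.
Rounding to the nearest integer: Violet 4, Blue 12, Green 3 (total 19).

Violet 4, Blue 12, Green 3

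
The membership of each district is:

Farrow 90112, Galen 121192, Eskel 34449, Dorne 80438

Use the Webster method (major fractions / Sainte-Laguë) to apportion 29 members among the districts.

Farrow 8; Galen 11; Eskel 3; Dorne 7

Standard divisor 326191/29 ≈ 11247.966; standard quotas: Farrow 8.011, Galen 10.775, Eskel 3.063, Dorne 7.151.
Rounding to the nearest integer gives Farrow 8, Galen 11, Eskel 3, Dorne 7 — total 29, matching the house size, so no adjustment is needed.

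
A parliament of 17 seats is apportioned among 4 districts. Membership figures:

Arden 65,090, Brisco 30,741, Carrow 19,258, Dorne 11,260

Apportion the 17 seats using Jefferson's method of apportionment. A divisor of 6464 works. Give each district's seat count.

Arden 10, Brisco 4, Carrow 2, Dorne 1

With modified divisor 6464: modified quotas Arden 10.070, Brisco 4.756, Carrow 2.979, Dorne 1.742.
Rounding down: Arden 10, Brisco 4, Carrow 2, Dorne 1 (total 17).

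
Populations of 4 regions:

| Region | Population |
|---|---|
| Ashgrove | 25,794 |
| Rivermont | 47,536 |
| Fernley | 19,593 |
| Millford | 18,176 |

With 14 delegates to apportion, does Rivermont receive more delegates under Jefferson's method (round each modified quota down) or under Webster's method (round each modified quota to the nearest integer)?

Jefferson: Ashgrove 3, Rivermont 7, Fernley 2, Millford 2.
Webster: Ashgrove 3, Rivermont 6, Fernley 3, Millford 2.
Rivermont gets 7 under Jefferson and 6 under Webster.

Jefferson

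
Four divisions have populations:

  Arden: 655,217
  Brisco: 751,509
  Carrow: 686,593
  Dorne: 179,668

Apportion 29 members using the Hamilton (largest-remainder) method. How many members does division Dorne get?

Total 2272987; standard divisor 2272987/29 ≈ 78378.862.
Standard quotas: Arden 8.3596, Brisco 9.5882, Carrow 8.7599, Dorne 2.2923.
Lower quotas: Arden 8, Brisco 9, Carrow 8, Dorne 2 (sum 27, leaving 2 seats).
Remainders in descending order: Carrow 0.7599, Brisco 0.5882, Arden 0.3596, Dorne 0.2923.
The surplus seats go to Carrow, Brisco.
Dorne receives 2.

2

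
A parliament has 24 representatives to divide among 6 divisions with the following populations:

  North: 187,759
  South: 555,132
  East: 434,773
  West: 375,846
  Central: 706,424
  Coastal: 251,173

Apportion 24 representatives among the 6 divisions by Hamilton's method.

The standard divisor is 2511107/24 ≈ 104629.458.
Standard quotas: North 1.7945, South 5.3057, East 4.1554, West 3.5922, Central 6.7517, Coastal 2.4006.
Lower quotas: North 1, South 5, East 4, West 3, Central 6, Coastal 2 (sum 21, leaving 3 seats).
Remainders in descending order: North 0.7945, Central 0.7517, West 0.5922, Coastal 0.4006, South 0.3057, East 0.1554.
Largest remainders: North, Central, West receive the extra seats.

North 2; South 5; East 4; West 4; Central 7; Coastal 2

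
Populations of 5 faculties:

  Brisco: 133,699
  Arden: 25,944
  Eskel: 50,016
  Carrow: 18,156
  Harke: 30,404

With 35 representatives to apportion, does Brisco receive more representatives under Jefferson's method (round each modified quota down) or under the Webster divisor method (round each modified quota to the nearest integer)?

Jefferson: Brisco 19, Arden 3, Eskel 7, Carrow 2, Harke 4.
Webster: Brisco 18, Arden 4, Eskel 7, Carrow 2, Harke 4.
Brisco gets 19 under Jefferson and 18 under Webster.

Jefferson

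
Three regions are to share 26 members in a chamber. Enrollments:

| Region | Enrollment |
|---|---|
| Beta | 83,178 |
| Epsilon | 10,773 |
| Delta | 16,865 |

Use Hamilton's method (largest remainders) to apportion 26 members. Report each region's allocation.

The standard divisor is 110816/26 ≈ 4262.154.
Standard quotas: Beta 19.5155, Epsilon 2.5276, Delta 3.9569.
Lower quotas: Beta 19, Epsilon 2, Delta 3 (sum 24, leaving 2 seats).
Remainders in descending order: Delta 0.9569, Epsilon 0.5276, Beta 0.5155.
Largest remainders: Delta, Epsilon receive the extra seats.

Beta=19, Epsilon=3, Delta=4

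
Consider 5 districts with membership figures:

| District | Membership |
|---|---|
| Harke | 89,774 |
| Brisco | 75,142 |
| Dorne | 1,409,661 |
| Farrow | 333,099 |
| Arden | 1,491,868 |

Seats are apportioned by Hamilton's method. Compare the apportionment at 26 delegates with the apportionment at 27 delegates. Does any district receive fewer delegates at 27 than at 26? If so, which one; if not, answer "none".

At 26 seats: Harke 1, Brisco 1, Dorne 11, Farrow 2, Arden 11.
At 27 seats: Harke 1, Brisco 0, Dorne 11, Farrow 3, Arden 12.
Brisco drops from 1 to 0.

Brisco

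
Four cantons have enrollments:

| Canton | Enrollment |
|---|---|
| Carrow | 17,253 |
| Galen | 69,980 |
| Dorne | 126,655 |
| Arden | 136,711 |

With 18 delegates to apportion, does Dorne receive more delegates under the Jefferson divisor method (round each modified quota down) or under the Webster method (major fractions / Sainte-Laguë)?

Jefferson: Carrow 0, Galen 4, Dorne 7, Arden 7.
Webster: Carrow 1, Galen 4, Dorne 6, Arden 7.
Dorne gets 7 under Jefferson and 6 under Webster.

Jefferson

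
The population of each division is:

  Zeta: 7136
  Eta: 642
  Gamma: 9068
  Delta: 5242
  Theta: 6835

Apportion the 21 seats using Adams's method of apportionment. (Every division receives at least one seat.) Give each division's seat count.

Zeta=5, Eta=1, Gamma=6, Delta=4, Theta=5

Standard divisor 28923/21 ≈ 1377.286; standard quotas: Zeta 5.181, Eta 0.466, Gamma 6.584, Delta 3.806, Theta 4.963.
Rounding up gives 6, 1, 7, 4, 5 = 23 seats, so the divisor must be adjusted.
With modified divisor 1600: modified quotas Zeta 4.460, Eta 0.401, Gamma 5.668, Delta 3.276, Theta 4.272.
Rounding up: Zeta 5, Eta 1, Gamma 6, Delta 4, Theta 5 (total 21).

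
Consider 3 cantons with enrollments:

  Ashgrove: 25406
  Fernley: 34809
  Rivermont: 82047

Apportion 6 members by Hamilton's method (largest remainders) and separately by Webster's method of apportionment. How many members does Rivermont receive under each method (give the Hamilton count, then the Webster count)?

3 and 4

Hamilton: Ashgrove 1, Fernley 2, Rivermont 3.
Webster: Ashgrove 1, Fernley 1, Rivermont 4.
Rivermont gets 3 under Hamilton and 4 under Webster.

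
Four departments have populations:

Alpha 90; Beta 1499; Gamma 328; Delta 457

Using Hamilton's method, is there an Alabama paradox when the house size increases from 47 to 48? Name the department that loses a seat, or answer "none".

none

At 47 seats: Alpha 2, Beta 30, Gamma 6, Delta 9.
At 48 seats: Alpha 2, Beta 30, Gamma 7, Delta 9.
No department's allocation decreased.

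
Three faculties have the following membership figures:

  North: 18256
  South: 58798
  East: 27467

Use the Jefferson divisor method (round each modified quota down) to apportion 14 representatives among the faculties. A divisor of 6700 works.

North 2, South 8, East 4

With modified divisor 6700: modified quotas North 2.725, South 8.776, East 4.100.
Rounding down: North 2, South 8, East 4 (total 14).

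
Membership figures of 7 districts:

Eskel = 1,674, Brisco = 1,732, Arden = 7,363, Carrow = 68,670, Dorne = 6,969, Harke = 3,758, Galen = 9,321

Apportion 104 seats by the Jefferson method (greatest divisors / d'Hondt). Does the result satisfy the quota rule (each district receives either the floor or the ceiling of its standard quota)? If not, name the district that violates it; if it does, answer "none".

Carrow

Standard quotas: Eskel 1.750, Brisco 1.811, Arden 7.697, Carrow 71.785, Dorne 7.285, Harke 3.928, Galen 9.744.
Jefferson allocation: Eskel 1, Brisco 1, Arden 7, Carrow 74, Dorne 7, Harke 4, Galen 10.
Carrow has quota 71.785 (lower 71, upper 72) but receives 74 — outside the quota interval.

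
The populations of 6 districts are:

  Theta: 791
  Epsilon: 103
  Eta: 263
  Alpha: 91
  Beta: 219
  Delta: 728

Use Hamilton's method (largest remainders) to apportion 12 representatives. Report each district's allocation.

The standard divisor is 2195/12 ≈ 182.917.
Standard quotas: Theta 4.324, Epsilon 0.563, Eta 1.438, Alpha 0.497, Beta 1.197, Delta 3.980.
Lower quotas: Theta 4, Epsilon 0, Eta 1, Alpha 0, Beta 1, Delta 3 (sum 9, leaving 3 seats).
Remainders in descending order: Delta 0.980, Epsilon 0.563, Alpha 0.497, Eta 0.438, Theta 0.324, Beta 0.197.
Largest remainders: Delta, Epsilon, Alpha receive the extra seats.

Theta 4, Epsilon 1, Eta 1, Alpha 1, Beta 1, Delta 4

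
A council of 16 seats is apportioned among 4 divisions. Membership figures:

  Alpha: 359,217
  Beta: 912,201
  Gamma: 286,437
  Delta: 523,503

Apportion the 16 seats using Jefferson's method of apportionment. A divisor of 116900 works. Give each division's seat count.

With modified divisor 116900: modified quotas Alpha 3.073, Beta 7.803, Gamma 2.450, Delta 4.478.
Rounding down: Alpha 3, Beta 7, Gamma 2, Delta 4 (total 16).

Alpha=3, Beta=7, Gamma=2, Delta=4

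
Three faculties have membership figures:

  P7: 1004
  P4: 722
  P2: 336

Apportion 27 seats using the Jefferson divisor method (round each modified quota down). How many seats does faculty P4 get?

Standard divisor 2062/27 ≈ 76.37; standard quotas: P7 13.146, P4 9.454, P2 4.400.
Rounding down gives 13, 9, 4 = 26 seats, so the divisor must be adjusted.
With modified divisor 72: modified quotas P7 13.944, P4 10.028, P2 4.667.
Rounding down: P7 13, P4 10, P2 4 (total 27).
P4 receives 10.

10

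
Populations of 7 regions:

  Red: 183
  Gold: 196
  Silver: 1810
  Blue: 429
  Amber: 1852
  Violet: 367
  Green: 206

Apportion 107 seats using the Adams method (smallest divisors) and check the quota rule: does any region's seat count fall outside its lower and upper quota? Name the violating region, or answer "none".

Standard quotas: Red 3.883, Gold 4.159, Silver 38.404, Blue 9.102, Amber 39.295, Violet 7.787, Green 4.371.
Adams allocation: Red 4, Gold 5, Silver 38, Blue 9, Amber 38, Violet 8, Green 5.
Amber has quota 39.295 (lower 39, upper 40) but receives 38 — outside the quota interval.

Amber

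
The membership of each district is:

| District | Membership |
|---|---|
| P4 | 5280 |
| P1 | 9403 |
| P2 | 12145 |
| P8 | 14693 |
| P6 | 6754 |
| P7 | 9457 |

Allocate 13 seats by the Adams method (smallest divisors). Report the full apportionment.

P4: 1; P1: 2; P2: 3; P8: 3; P6: 2; P7: 2

Standard divisor 57732/13 ≈ 4440.923; standard quotas: P4 1.189, P1 2.117, P2 2.735, P8 3.309, P6 1.521, P7 2.130.
Rounding up gives 2, 3, 3, 4, 2, 3 = 17 seats, so the divisor must be adjusted.
With modified divisor 5700: modified quotas P4 0.926, P1 1.650, P2 2.131, P8 2.578, P6 1.185, P7 1.659.
Rounding up: P4 1, P1 2, P2 3, P8 3, P6 2, P7 2 (total 13).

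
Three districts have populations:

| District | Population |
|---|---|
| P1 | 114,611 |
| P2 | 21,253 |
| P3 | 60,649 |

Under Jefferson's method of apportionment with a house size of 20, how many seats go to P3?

Standard divisor 196513/20 ≈ 9825.65; standard quotas: P1 11.664, P2 2.163, P3 6.173.
Rounding down gives 11, 2, 6 = 19 seats, so the divisor must be adjusted.
With modified divisor 9200: modified quotas P1 12.458, P2 2.310, P3 6.592.
Rounding down: P1 12, P2 2, P3 6 (total 20).
P3 receives 6.

6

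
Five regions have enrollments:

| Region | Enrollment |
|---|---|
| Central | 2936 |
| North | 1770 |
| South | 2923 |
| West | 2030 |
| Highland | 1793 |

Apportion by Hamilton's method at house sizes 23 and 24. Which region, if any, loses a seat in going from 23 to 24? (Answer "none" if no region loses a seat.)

At 23 seats: Central 6, North 3, South 6, West 4, Highland 4.
At 24 seats: Central 6, North 4, South 6, West 4, Highland 4.
No region's allocation decreased.

none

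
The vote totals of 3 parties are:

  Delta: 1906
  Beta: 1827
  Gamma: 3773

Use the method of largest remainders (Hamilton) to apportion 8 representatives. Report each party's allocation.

Delta: 2, Beta: 2, Gamma: 4

The standard divisor is 7506/8 ≈ 938.25.
Standard quotas: Delta 2.031, Beta 1.947, Gamma 4.021.
Lower quotas: Delta 2, Beta 1, Gamma 4 (sum 7, leaving 1 seat).
Remainders in descending order: Beta 0.947, Delta 0.031, Gamma 0.021.
The surplus seat goes to Beta.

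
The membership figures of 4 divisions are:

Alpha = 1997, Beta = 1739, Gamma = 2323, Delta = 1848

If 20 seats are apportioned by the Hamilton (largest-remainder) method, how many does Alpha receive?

The standard divisor is 7907/20 ≈ 395.35.
Standard quotas: Alpha 5.051, Beta 4.399, Gamma 5.876, Delta 4.674.
Lower quotas: Alpha 5, Beta 4, Gamma 5, Delta 4 (sum 18, leaving 2 seats).
Remainders in descending order: Gamma 0.876, Delta 0.674, Beta 0.399, Alpha 0.051.
The surplus seats go to Gamma, Delta.
Alpha receives 5.

5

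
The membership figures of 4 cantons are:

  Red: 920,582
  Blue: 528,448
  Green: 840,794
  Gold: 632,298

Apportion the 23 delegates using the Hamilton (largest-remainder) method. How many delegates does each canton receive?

Red=7, Blue=4, Green=7, Gold=5

The standard divisor is 2922122/23 ≈ 127048.783.
Standard quotas: Red 7.2459, Blue 4.1594, Green 6.6179, Gold 4.9768.
Lower quotas: Red 7, Blue 4, Green 6, Gold 4 (sum 21, leaving 2 seats).
Remainders in descending order: Gold 0.9768, Green 0.6179, Red 0.2459, Blue 0.1594.
The surplus seats go to Gold, Green.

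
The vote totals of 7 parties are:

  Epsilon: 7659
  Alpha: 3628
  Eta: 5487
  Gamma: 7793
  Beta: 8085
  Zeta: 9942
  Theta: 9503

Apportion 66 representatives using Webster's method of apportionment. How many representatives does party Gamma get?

10

Standard divisor 52097/66 ≈ 789.348; standard quotas: Epsilon 9.703, Alpha 4.596, Eta 6.951, Gamma 9.873, Beta 10.243, Zeta 12.595, Theta 12.039.
Rounding to the nearest integer gives 10, 5, 7, 10, 10, 13, 12 = 67 seats, so the divisor must be adjusted.
With modified divisor 800: modified quotas Epsilon 9.574, Alpha 4.535, Eta 6.859, Gamma 9.741, Beta 10.106, Zeta 12.428, Theta 11.879.
Rounding to the nearest integer: Epsilon 10, Alpha 5, Eta 7, Gamma 10, Beta 10, Zeta 12, Theta 12 (total 66).
Gamma receives 10.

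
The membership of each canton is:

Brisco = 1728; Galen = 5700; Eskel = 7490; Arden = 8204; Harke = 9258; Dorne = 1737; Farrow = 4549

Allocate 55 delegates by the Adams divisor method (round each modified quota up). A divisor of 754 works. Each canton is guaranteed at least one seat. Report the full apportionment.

With modified divisor 754: modified quotas Brisco 2.292, Galen 7.560, Eskel 9.934, Arden 10.881, Harke 12.279, Dorne 2.304, Farrow 6.033.
Rounding up: Brisco 3, Galen 8, Eskel 10, Arden 11, Harke 13, Dorne 3, Farrow 7 (total 55).

Brisco 3, Galen 8, Eskel 10, Arden 11, Harke 13, Dorne 3, Farrow 7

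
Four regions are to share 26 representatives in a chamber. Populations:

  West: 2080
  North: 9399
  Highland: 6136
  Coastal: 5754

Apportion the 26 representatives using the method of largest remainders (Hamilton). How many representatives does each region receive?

The standard divisor is 23369/26 ≈ 898.808.
Standard quotas: West 2.3142, North 10.4572, Highland 6.8268, Coastal 6.4018.
Lower quotas: West 2, North 10, Highland 6, Coastal 6 (sum 24, leaving 2 seats).
Remainders in descending order: Highland 0.8268, North 0.4572, Coastal 0.4018, West 0.3142.
Largest remainders: Highland, North receive the extra seats.

West 2; North 11; Highland 7; Coastal 6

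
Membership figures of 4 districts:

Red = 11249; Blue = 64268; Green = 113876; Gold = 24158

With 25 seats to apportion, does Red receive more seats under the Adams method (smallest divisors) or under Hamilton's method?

Adams: Red 2, Blue 7, Green 13, Gold 3.
Hamilton: Red 1, Blue 8, Green 13, Gold 3.
Red gets 2 under Adams and 1 under Hamilton.

Adams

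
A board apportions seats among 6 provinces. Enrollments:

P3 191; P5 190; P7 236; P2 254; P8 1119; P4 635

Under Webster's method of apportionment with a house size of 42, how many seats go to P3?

Standard divisor 2625/42 ≈ 62.5; standard quotas: P3 3.056, P5 3.040, P7 3.776, P2 4.064, P8 17.904, P4 10.160.
Rounding to the nearest integer gives P3 3, P5 3, P7 4, P2 4, P8 18, P4 10 — total 42, matching the house size, so no adjustment is needed.
P3 receives 3.

3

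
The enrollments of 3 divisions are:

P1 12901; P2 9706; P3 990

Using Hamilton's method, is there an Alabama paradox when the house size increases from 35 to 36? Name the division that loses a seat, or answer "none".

At 35 seats: P1 19, P2 14, P3 2.
At 36 seats: P1 20, P2 15, P3 1.
P3 drops from 2 to 1.

P3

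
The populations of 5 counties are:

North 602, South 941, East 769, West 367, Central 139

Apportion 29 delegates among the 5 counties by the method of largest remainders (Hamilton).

North 6, South 10, East 8, West 4, Central 1

The standard divisor is 2818/29 ≈ 97.172.
Standard quotas: North 6.195, South 9.684, East 7.914, West 3.777, Central 1.430.
Lower quotas: North 6, South 9, East 7, West 3, Central 1 (sum 26, leaving 3 seats).
Remainders in descending order: East 0.914, West 0.777, South 0.684, Central 0.430, North 0.195.
The surplus seats go to East, West, South.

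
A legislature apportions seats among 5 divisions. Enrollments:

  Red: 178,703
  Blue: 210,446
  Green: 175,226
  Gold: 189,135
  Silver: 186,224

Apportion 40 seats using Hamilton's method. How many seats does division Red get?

8

Standard divisor: 939734 ÷ 40 ≈ 23493.35.
Standard quotas: Red 7.6065, Blue 8.9577, Green 7.4585, Gold 8.0506, Silver 7.9267.
Lower quotas: Red 7, Blue 8, Green 7, Gold 8, Silver 7 (sum 37, leaving 3 seats).
Remainders in descending order: Blue 0.9577, Silver 0.9267, Red 0.6065, Green 0.4585, Gold 0.0506.
The surplus seats go to Blue, Silver, Red.
Red receives 8.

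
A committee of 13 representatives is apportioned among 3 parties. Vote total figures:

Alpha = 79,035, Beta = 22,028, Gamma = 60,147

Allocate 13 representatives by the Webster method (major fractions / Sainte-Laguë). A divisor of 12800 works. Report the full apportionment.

With modified divisor 12800: modified quotas Alpha 6.175, Beta 1.721, Gamma 4.699.
Rounding to the nearest integer: Alpha 6, Beta 2, Gamma 5 (total 13).

Alpha=6; Beta=2; Gamma=5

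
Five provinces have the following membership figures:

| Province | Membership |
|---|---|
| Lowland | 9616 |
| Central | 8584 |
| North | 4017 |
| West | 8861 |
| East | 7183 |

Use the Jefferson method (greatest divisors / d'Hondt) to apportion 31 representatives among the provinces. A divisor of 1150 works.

With modified divisor 1150: modified quotas Lowland 8.362, Central 7.464, North 3.493, West 7.705, East 6.246.
Rounding down: Lowland 8, Central 7, North 3, West 7, East 6 (total 31).

Lowland 8, Central 7, North 3, West 7, East 6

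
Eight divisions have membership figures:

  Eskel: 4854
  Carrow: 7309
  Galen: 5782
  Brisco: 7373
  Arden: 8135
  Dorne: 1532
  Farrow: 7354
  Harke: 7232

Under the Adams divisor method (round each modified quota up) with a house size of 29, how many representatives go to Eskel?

3

Standard divisor 49571/29 ≈ 1709.345; standard quotas: Eskel 2.840, Carrow 4.276, Galen 3.383, Brisco 4.313, Arden 4.759, Dorne 0.896, Farrow 4.302, Harke 4.231.
Rounding up gives 3, 5, 4, 5, 5, 1, 5, 5 = 33 seats, so the divisor must be adjusted.
With modified divisor 1900: modified quotas Eskel 2.555, Carrow 3.847, Galen 3.043, Brisco 3.881, Arden 4.282, Dorne 0.806, Farrow 3.871, Harke 3.806.
Rounding up: Eskel 3, Carrow 4, Galen 4, Brisco 4, Arden 5, Dorne 1, Farrow 4, Harke 4 (total 29).
Eskel receives 3.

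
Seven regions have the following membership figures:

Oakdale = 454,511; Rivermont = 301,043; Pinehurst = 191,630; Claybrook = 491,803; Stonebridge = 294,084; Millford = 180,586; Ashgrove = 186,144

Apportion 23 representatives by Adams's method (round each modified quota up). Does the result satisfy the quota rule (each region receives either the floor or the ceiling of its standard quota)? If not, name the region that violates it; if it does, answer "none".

none

Standard quotas: Oakdale 4.978, Rivermont 3.297, Pinehurst 2.099, Claybrook 5.387, Stonebridge 3.221, Millford 1.978, Ashgrove 2.039.
Adams allocation: Oakdale 5, Rivermont 4, Pinehurst 2, Claybrook 5, Stonebridge 3, Millford 2, Ashgrove 2.
Every allocation lies between the lower and upper quota.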